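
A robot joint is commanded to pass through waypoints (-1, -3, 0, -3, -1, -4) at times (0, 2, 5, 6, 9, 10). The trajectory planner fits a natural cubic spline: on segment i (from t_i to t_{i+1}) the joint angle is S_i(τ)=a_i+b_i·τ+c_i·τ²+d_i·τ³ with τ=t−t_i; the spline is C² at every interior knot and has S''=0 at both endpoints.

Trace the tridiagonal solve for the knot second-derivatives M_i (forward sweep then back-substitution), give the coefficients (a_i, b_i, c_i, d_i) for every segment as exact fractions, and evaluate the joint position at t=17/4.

  seg 0: a=-1 b=-1423/765 c=0 d=329/1530
  seg 1: a=-3 b=551/765 c=329/255 d=-2747/6885
  seg 2: a=0 b=-104/45 c=-352/153 d=137/85
  seg 3: a=-3 b=-1589/765 c=1939/765 d=-3718/6885
  seg 4: a=-1 b=-1109/765 c=-593/255 d=593/765
S(17/4) = 661/1088

Δ: Δ0=-1, Δ1=1, Δ2=-3, Δ3=2/3, Δ4=-3
row 1: diag=10, rhs=12; c'=3/10, d'=6/5
row 2: denom=8−3·3/10=71/10; d'=(-24−3·6/5)/(71/10)=-276/71
row 3: denom=8−1·10/71=558/71; d'=(22−1·-276/71)/(558/71)=919/279
row 4: denom=8−3·71/186=425/62; d'=(-22−3·919/279)/(425/62)=-1186/255
back: M4=-1186/255
back: M3=919/279−71/186·-1186/255=3878/765
back: M2=-276/71−10/71·3878/765=-704/153
back: M1=6/5−3/10·-704/153=658/255
M: M0=0, M1=658/255, M2=-704/153, M3=3878/765, M4=-1186/255, M5=0
seg 0: a=-1, c=M0/2=0, d=(M1−M0)/(6·2)=329/1530, b=Δ0−h0·(2M0+M1)/6=-1423/765
seg 1: a=-3, c=M1/2=329/255, d=(M2−M1)/(6·3)=-2747/6885, b=Δ1−h1·(2M1+M2)/6=551/765
seg 2: a=0, c=M2/2=-352/153, d=(M3−M2)/(6·1)=137/85, b=Δ2−h2·(2M2+M3)/6=-104/45
seg 3: a=-3, c=M3/2=1939/765, d=(M4−M3)/(6·3)=-3718/6885, b=Δ3−h3·(2M3+M4)/6=-1589/765
seg 4: a=-1, c=M4/2=-593/255, d=(M5−M4)/(6·1)=593/765, b=Δ4−h4·(2M4+M5)/6=-1109/765
t_q=17/4 → seg 1, τ=9/4; S=-3+551/765·τ+329/255·τ²+-2747/6885·τ³=661/1088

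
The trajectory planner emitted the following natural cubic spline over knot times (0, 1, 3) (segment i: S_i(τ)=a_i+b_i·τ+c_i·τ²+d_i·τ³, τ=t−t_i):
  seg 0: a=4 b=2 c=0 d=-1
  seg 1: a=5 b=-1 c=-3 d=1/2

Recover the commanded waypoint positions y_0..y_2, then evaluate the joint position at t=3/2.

y_0=4 y_1=5 y_2=-5
S(3/2) = 61/16

y_0 = S_0(0) = a_0 = 4
y_1 = S_1(0) = a_1 = 5
y_2 = S_1(2) = -5
t_q=3/2 is in segment 1 (τ=1/2); S_1(τ)=61/16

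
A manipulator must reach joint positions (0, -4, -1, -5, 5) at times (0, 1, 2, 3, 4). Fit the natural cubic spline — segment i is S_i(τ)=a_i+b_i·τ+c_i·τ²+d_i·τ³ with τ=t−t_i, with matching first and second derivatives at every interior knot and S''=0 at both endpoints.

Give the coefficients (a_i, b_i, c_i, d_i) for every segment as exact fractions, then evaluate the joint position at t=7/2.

Δ: Δ0=-4, Δ1=3, Δ2=-4, Δ3=10
row 1: diag=4, rhs=42; c'=1/4, d'=21/2
row 2: denom=4−1·1/4=15/4; d'=(-42−1·21/2)/(15/4)=-14
row 3: denom=4−1·4/15=56/15; d'=(84−1·-14)/(56/15)=105/4
back: M3=105/4
back: M2=-14−4/15·105/4=-21
back: M1=21/2−1/4·-21=63/4
M: M0=0, M1=63/4, M2=-21, M3=105/4, M4=0
seg 0: a=0, c=M0/2=0, d=(M1−M0)/(6·1)=21/8, b=Δ0−h0·(2M0+M1)/6=-53/8
seg 1: a=-4, c=M1/2=63/8, d=(M2−M1)/(6·1)=-49/8, b=Δ1−h1·(2M1+M2)/6=5/4
seg 2: a=-1, c=M2/2=-21/2, d=(M3−M2)/(6·1)=63/8, b=Δ2−h2·(2M2+M3)/6=-11/8
seg 3: a=-5, c=M3/2=105/8, d=(M4−M3)/(6·1)=-35/8, b=Δ3−h3·(2M3+M4)/6=5/4
t_q=7/2 → seg 3, τ=1/2; S=-5+5/4·τ+105/8·τ²+-35/8·τ³=-105/64

  seg 0: a=0 b=-53/8 c=0 d=21/8
  seg 1: a=-4 b=5/4 c=63/8 d=-49/8
  seg 2: a=-1 b=-11/8 c=-21/2 d=63/8
  seg 3: a=-5 b=5/4 c=105/8 d=-35/8
S(7/2) = -105/64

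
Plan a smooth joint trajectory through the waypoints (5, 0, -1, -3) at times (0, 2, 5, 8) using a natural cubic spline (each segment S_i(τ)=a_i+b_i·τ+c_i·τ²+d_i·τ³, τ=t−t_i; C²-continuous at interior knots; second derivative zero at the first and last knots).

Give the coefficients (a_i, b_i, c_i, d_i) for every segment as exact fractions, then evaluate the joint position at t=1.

  seg 0: a=5 b=-221/74 c=0 d=9/74
  seg 1: a=0 b=-113/74 c=27/37 d=-221/1998
  seg 2: a=-1 b=-5/37 c=-59/222 d=59/1998
S(1) = 79/37

Δ: Δ0=-5/2, Δ1=-1/3, Δ2=-2/3
row 1: diag=10, rhs=13; c'=3/10, d'=13/10
row 2: denom=12−3·3/10=111/10; d'=(-2−3·13/10)/(111/10)=-59/111
back: M2=-59/111
back: M1=13/10−3/10·-59/111=54/37
M: M0=0, M1=54/37, M2=-59/111, M3=0
seg 0: a=5, c=M0/2=0, d=(M1−M0)/(6·2)=9/74, b=Δ0−h0·(2M0+M1)/6=-221/74
seg 1: a=0, c=M1/2=27/37, d=(M2−M1)/(6·3)=-221/1998, b=Δ1−h1·(2M1+M2)/6=-113/74
seg 2: a=-1, c=M2/2=-59/222, d=(M3−M2)/(6·3)=59/1998, b=Δ2−h2·(2M2+M3)/6=-5/37
t_q=1 → seg 0, τ=1; S=5+-221/74·τ+0·τ²+9/74·τ³=79/37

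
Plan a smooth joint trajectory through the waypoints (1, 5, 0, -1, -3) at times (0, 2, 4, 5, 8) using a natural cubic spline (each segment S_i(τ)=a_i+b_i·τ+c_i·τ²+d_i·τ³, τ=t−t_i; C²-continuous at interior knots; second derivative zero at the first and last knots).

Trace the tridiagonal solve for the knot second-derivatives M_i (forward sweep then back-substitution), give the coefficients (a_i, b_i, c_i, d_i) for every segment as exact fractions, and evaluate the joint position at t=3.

  seg 0: a=1 b=3473/1032 c=0 d=-1409/4128
  seg 1: a=5 b=-377/516 c=-1409/688 d=2401/4128
  seg 2: a=0 b=-2005/1032 c=62/43 d=-515/1032
  seg 3: a=-1 b=-287/516 c=-19/344 d=19/3096
S(3) = 3857/1376

Δ: Δ0=2, Δ1=-5/2, Δ2=-1, Δ3=-2/3
row 1: diag=8, rhs=-27; c'=1/4, d'=-27/8
row 2: denom=6−2·1/4=11/2; d'=(9−2·-27/8)/(11/2)=63/22
row 3: denom=8−1·2/11=86/11; d'=(2−1·63/22)/(86/11)=-19/172
back: M3=-19/172
back: M2=63/22−2/11·-19/172=124/43
back: M1=-27/8−1/4·124/43=-1409/344
M: M0=0, M1=-1409/344, M2=124/43, M3=-19/172, M4=0
seg 0: a=1, c=M0/2=0, d=(M1−M0)/(6·2)=-1409/4128, b=Δ0−h0·(2M0+M1)/6=3473/1032
seg 1: a=5, c=M1/2=-1409/688, d=(M2−M1)/(6·2)=2401/4128, b=Δ1−h1·(2M1+M2)/6=-377/516
seg 2: a=0, c=M2/2=62/43, d=(M3−M2)/(6·1)=-515/1032, b=Δ2−h2·(2M2+M3)/6=-2005/1032
seg 3: a=-1, c=M3/2=-19/344, d=(M4−M3)/(6·3)=19/3096, b=Δ3−h3·(2M3+M4)/6=-287/516
t_q=3 → seg 1, τ=1; S=5+-377/516·τ+-1409/688·τ²+2401/4128·τ³=3857/1376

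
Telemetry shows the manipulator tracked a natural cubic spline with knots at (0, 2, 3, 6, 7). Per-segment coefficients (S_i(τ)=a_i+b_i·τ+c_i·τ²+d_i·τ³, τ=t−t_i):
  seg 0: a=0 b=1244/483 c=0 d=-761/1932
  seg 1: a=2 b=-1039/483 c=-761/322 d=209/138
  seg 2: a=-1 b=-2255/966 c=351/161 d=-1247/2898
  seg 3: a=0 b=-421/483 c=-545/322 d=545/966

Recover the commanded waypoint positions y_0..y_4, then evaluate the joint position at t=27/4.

y_0=0 y_1=2 y_2=-1 y_3=0 y_4=-2
S(27/4) = -28187/20608

y_0 = S_0(0) = a_0 = 0
y_1 = S_1(0) = a_1 = 2
y_2 = S_2(0) = a_2 = -1
y_3 = S_3(0) = a_3 = 0
y_4 = S_3(1) = -2
t_q=27/4 is in segment 3 (τ=3/4); S_3(τ)=-28187/20608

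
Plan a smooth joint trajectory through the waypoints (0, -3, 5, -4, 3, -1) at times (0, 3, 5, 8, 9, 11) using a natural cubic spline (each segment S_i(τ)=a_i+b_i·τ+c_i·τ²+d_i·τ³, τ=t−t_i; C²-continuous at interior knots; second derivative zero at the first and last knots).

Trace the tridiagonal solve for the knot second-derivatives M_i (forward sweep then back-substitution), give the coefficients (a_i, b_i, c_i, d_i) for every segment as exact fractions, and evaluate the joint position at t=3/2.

Δ: Δ0=-1, Δ1=4, Δ2=-3, Δ3=7, Δ4=-2
row 1: diag=10, rhs=30; c'=1/5, d'=3
row 2: denom=10−2·1/5=48/5; d'=(-42−2·3)/(48/5)=-5
row 3: denom=8−3·5/16=113/16; d'=(60−3·-5)/(113/16)=1200/113
row 4: denom=6−1·16/113=662/113; d'=(-54−1·1200/113)/(662/113)=-3651/331
back: M4=-3651/331
back: M3=1200/113−16/113·-3651/331=4032/331
back: M2=-5−5/16·4032/331=-2915/331
back: M1=3−1/5·-2915/331=1576/331
M: M0=0, M1=1576/331, M2=-2915/331, M3=4032/331, M4=-3651/331, M5=0
seg 0: a=0, c=M0/2=0, d=(M1−M0)/(6·3)=788/2979, b=Δ0−h0·(2M0+M1)/6=-1119/331
seg 1: a=-3, c=M1/2=788/331, d=(M2−M1)/(6·2)=-1497/1324, b=Δ1−h1·(2M1+M2)/6=1245/331
seg 2: a=5, c=M2/2=-2915/662, d=(M3−M2)/(6·3)=6947/5958, b=Δ2−h2·(2M2+M3)/6=-94/331
seg 3: a=-4, c=M3/2=2016/331, d=(M4−M3)/(6·1)=-2561/662, b=Δ3−h3·(2M3+M4)/6=3163/662
seg 4: a=3, c=M4/2=-3651/662, d=(M5−M4)/(6·2)=1217/1324, b=Δ4−h4·(2M4+M5)/6=1772/331
t_q=3/2 → seg 0, τ=3/2; S=0+-1119/331·τ+0·τ²+788/2979·τ³=-1383/331

  seg 0: a=0 b=-1119/331 c=0 d=788/2979
  seg 1: a=-3 b=1245/331 c=788/331 d=-1497/1324
  seg 2: a=5 b=-94/331 c=-2915/662 d=6947/5958
  seg 3: a=-4 b=3163/662 c=2016/331 d=-2561/662
  seg 4: a=3 b=1772/331 c=-3651/662 d=1217/1324
S(3/2) = -1383/331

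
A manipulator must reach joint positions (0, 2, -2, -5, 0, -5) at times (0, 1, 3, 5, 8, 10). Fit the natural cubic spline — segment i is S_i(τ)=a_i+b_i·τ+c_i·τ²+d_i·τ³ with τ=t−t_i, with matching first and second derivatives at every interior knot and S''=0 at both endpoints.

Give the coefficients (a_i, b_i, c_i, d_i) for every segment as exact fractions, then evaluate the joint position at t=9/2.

Δ: Δ0=2, Δ1=-2, Δ2=-3/2, Δ3=5/3, Δ4=-5/2
row 1: diag=6, rhs=-24; c'=1/3, d'=-4
row 2: denom=8−2·1/3=22/3; d'=(3−2·-4)/(22/3)=3/2
row 3: denom=10−2·3/11=104/11; d'=(19−2·3/2)/(104/11)=22/13
row 4: denom=10−3·33/104=941/104; d'=(-25−3·22/13)/(941/104)=-3128/941
back: M4=-3128/941
back: M3=22/13−33/104·-3128/941=2585/941
back: M2=3/2−3/11·2585/941=1413/1882
back: M1=-4−1/3·1413/1882=-7999/1882
M: M0=0, M1=-7999/1882, M2=1413/1882, M3=2585/941, M4=-3128/941, M5=0
seg 0: a=0, c=M0/2=0, d=(M1−M0)/(6·1)=-7999/11292, b=Δ0−h0·(2M0+M1)/6=30583/11292
seg 1: a=2, c=M1/2=-7999/3764, d=(M2−M1)/(6·2)=2353/5646, b=Δ1−h1·(2M1+M2)/6=3293/5646
seg 2: a=-2, c=M2/2=1413/3764, d=(M3−M2)/(6·2)=3757/22584, b=Δ2−h2·(2M2+M3)/6=-16465/5646
seg 3: a=-5, c=M3/2=2585/1882, d=(M4−M3)/(6·3)=-5713/16938, b=Δ3−h3·(2M3+M4)/6=1642/2823
seg 4: a=0, c=M4/2=-1564/941, d=(M5−M4)/(6·2)=782/2823, b=Δ4−h4·(2M4+M5)/6=-1603/5646
t_q=9/2 → seg 2, τ=3/2; S=-2+-16465/5646·τ+1413/3764·τ²+3757/22584·τ³=-299207/60224

  seg 0: a=0 b=30583/11292 c=0 d=-7999/11292
  seg 1: a=2 b=3293/5646 c=-7999/3764 d=2353/5646
  seg 2: a=-2 b=-16465/5646 c=1413/3764 d=3757/22584
  seg 3: a=-5 b=1642/2823 c=2585/1882 d=-5713/16938
  seg 4: a=0 b=-1603/5646 c=-1564/941 d=782/2823
S(9/2) = -299207/60224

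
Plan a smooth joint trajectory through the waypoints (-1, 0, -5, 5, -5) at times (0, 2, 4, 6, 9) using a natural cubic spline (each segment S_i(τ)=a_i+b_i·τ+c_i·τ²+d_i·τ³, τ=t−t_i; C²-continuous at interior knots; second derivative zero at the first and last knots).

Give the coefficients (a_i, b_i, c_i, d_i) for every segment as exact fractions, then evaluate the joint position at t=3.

Δ: Δ0=1/2, Δ1=-5/2, Δ2=5, Δ3=-10/3
row 1: diag=8, rhs=-18; c'=1/4, d'=-9/4
row 2: denom=8−2·1/4=15/2; d'=(45−2·-9/4)/(15/2)=33/5
row 3: denom=10−2·4/15=142/15; d'=(-50−2·33/5)/(142/15)=-474/71
back: M3=-474/71
back: M2=33/5−4/15·-474/71=595/71
back: M1=-9/4−1/4·595/71=-617/142
M: M0=0, M1=-617/142, M2=595/71, M3=-474/71, M4=0
seg 0: a=-1, c=M0/2=0, d=(M1−M0)/(6·2)=-617/1704, b=Δ0−h0·(2M0+M1)/6=415/213
seg 1: a=0, c=M1/2=-617/284, d=(M2−M1)/(6·2)=1807/1704, b=Δ1−h1·(2M1+M2)/6=-1021/426
seg 2: a=-5, c=M2/2=595/142, d=(M3−M2)/(6·2)=-1069/852, b=Δ2−h2·(2M2+M3)/6=349/213
seg 3: a=5, c=M3/2=-237/71, d=(M4−M3)/(6·3)=79/213, b=Δ3−h3·(2M3+M4)/6=712/213
t_q=3 → seg 1, τ=1; S=0+-1021/426·τ+-617/284·τ²+1807/1704·τ³=-1993/568

  seg 0: a=-1 b=415/213 c=0 d=-617/1704
  seg 1: a=0 b=-1021/426 c=-617/284 d=1807/1704
  seg 2: a=-5 b=349/213 c=595/142 d=-1069/852
  seg 3: a=5 b=712/213 c=-237/71 d=79/213
S(3) = -1993/568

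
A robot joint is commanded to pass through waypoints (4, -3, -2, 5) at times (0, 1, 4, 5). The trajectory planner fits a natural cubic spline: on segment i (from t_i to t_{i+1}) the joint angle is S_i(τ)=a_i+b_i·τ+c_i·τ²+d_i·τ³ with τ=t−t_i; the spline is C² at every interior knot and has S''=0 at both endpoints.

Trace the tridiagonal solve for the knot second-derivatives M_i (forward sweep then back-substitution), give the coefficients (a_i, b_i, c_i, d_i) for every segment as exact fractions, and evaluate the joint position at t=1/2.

Δ: Δ0=-7, Δ1=1/3, Δ2=7
row 1: diag=8, rhs=44; c'=3/8, d'=11/2
row 2: denom=8−3·3/8=55/8; d'=(40−3·11/2)/(55/8)=188/55
back: M2=188/55
back: M1=11/2−3/8·188/55=232/55
M: M0=0, M1=232/55, M2=188/55, M3=0
seg 0: a=4, c=M0/2=0, d=(M1−M0)/(6·1)=116/165, b=Δ0−h0·(2M0+M1)/6=-1271/165
seg 1: a=-3, c=M1/2=116/55, d=(M2−M1)/(6·3)=-2/45, b=Δ1−h1·(2M1+M2)/6=-923/165
seg 2: a=-2, c=M2/2=94/55, d=(M3−M2)/(6·1)=-94/165, b=Δ2−h2·(2M2+M3)/6=967/165
t_q=1/2 → seg 0, τ=1/2; S=4+-1271/165·τ+0·τ²+116/165·τ³=13/55

  seg 0: a=4 b=-1271/165 c=0 d=116/165
  seg 1: a=-3 b=-923/165 c=116/55 d=-2/45
  seg 2: a=-2 b=967/165 c=94/55 d=-94/165
S(1/2) = 13/55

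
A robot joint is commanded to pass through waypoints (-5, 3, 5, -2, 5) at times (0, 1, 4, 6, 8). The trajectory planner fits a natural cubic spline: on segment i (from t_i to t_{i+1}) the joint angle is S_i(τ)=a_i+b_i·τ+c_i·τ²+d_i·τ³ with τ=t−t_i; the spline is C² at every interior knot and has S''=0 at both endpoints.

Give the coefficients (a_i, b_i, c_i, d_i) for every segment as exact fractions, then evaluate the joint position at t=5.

Δ: Δ0=8, Δ1=2/3, Δ2=-7/2, Δ3=7/2
row 1: diag=8, rhs=-44; c'=3/8, d'=-11/2
row 2: denom=10−3·3/8=71/8; d'=(-25−3·-11/2)/(71/8)=-68/71
row 3: denom=8−2·16/71=536/71; d'=(42−2·-68/71)/(536/71)=1559/268
back: M3=1559/268
back: M2=-68/71−16/71·1559/268=-152/67
back: M1=-11/2−3/8·-152/67=-623/134
M: M0=0, M1=-623/134, M2=-152/67, M3=1559/268, M4=0
seg 0: a=-5, c=M0/2=0, d=(M1−M0)/(6·1)=-623/804, b=Δ0−h0·(2M0+M1)/6=7055/804
seg 1: a=3, c=M1/2=-623/268, d=(M2−M1)/(6·3)=319/2412, b=Δ1−h1·(2M1+M2)/6=2593/402
seg 2: a=5, c=M2/2=-76/67, d=(M3−M2)/(6·2)=2167/3216, b=Δ2−h2·(2M2+M3)/6=-3157/804
seg 3: a=-2, c=M3/2=1559/536, d=(M4−M3)/(6·2)=-1559/3216, b=Δ3−h3·(2M3+M4)/6=-76/201
t_q=5 → seg 2, τ=1; S=5+-3157/804·τ+-76/67·τ²+2167/3216·τ³=657/1072

  seg 0: a=-5 b=7055/804 c=0 d=-623/804
  seg 1: a=3 b=2593/402 c=-623/268 d=319/2412
  seg 2: a=5 b=-3157/804 c=-76/67 d=2167/3216
  seg 3: a=-2 b=-76/201 c=1559/536 d=-1559/3216
S(5) = 657/1072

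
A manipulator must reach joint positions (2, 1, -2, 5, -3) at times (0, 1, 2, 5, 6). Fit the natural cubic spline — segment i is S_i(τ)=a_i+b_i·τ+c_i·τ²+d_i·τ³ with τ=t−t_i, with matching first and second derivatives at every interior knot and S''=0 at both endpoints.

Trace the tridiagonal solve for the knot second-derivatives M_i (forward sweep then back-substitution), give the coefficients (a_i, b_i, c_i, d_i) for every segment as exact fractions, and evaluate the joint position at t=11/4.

Δ: Δ0=-1, Δ1=-3, Δ2=7/3, Δ3=-8
row 1: diag=4, rhs=-12; c'=1/4, d'=-3
row 2: denom=8−1·1/4=31/4; d'=(32−1·-3)/(31/4)=140/31
row 3: denom=8−3·12/31=212/31; d'=(-62−3·140/31)/(212/31)=-1171/106
back: M3=-1171/106
back: M2=140/31−12/31·-1171/106=466/53
back: M1=-3−1/4·466/53=-551/106
M: M0=0, M1=-551/106, M2=466/53, M3=-1171/106, M4=0
seg 0: a=2, c=M0/2=0, d=(M1−M0)/(6·1)=-551/636, b=Δ0−h0·(2M0+M1)/6=-85/636
seg 1: a=1, c=M1/2=-551/212, d=(M2−M1)/(6·1)=1483/636, b=Δ1−h1·(2M1+M2)/6=-869/318
seg 2: a=-2, c=M2/2=233/53, d=(M3−M2)/(6·3)=-701/636, b=Δ2−h2·(2M2+M3)/6=-595/636
seg 3: a=5, c=M3/2=-1171/212, d=(M4−M3)/(6·1)=1171/636, b=Δ3−h3·(2M3+M4)/6=-1373/318
t_q=11/4 → seg 2, τ=3/4; S=-2+-595/636·τ+233/53·τ²+-701/636·τ³=-9413/13568

  seg 0: a=2 b=-85/636 c=0 d=-551/636
  seg 1: a=1 b=-869/318 c=-551/212 d=1483/636
  seg 2: a=-2 b=-595/636 c=233/53 d=-701/636
  seg 3: a=5 b=-1373/318 c=-1171/212 d=1171/636
S(11/4) = -9413/13568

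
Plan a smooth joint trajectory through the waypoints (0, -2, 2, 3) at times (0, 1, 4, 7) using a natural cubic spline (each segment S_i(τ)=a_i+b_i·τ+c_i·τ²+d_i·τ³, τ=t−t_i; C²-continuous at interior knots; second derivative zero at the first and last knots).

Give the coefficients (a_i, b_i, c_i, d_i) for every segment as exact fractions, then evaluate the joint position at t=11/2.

  seg 0: a=0 b=-217/87 c=0 d=43/87
  seg 1: a=-2 b=-88/87 c=43/29 d=-61/261
  seg 2: a=2 b=137/87 c=-18/29 d=2/29
S(11/2) = 371/116

Δ: Δ0=-2, Δ1=4/3, Δ2=1/3
row 1: diag=8, rhs=20; c'=3/8, d'=5/2
row 2: denom=12−3·3/8=87/8; d'=(-6−3·5/2)/(87/8)=-36/29
back: M2=-36/29
back: M1=5/2−3/8·-36/29=86/29
M: M0=0, M1=86/29, M2=-36/29, M3=0
seg 0: a=0, c=M0/2=0, d=(M1−M0)/(6·1)=43/87, b=Δ0−h0·(2M0+M1)/6=-217/87
seg 1: a=-2, c=M1/2=43/29, d=(M2−M1)/(6·3)=-61/261, b=Δ1−h1·(2M1+M2)/6=-88/87
seg 2: a=2, c=M2/2=-18/29, d=(M3−M2)/(6·3)=2/29, b=Δ2−h2·(2M2+M3)/6=137/87
t_q=11/2 → seg 2, τ=3/2; S=2+137/87·τ+-18/29·τ²+2/29·τ³=371/116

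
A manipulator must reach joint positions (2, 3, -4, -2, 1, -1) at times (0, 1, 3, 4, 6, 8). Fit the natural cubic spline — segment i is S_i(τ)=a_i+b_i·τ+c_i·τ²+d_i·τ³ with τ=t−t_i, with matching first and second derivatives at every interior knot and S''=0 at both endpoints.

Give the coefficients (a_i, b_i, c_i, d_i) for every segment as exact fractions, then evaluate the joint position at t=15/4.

Δ: Δ0=1, Δ1=-7/2, Δ2=2, Δ3=3/2, Δ4=-1
row 1: diag=6, rhs=-27; c'=1/3, d'=-9/2
row 2: denom=6−2·1/3=16/3; d'=(33−2·-9/2)/(16/3)=63/8
row 3: denom=6−1·3/16=93/16; d'=(-3−1·63/8)/(93/16)=-58/31
row 4: denom=8−2·32/93=680/93; d'=(-15−2·-58/31)/(680/93)=-1047/680
back: M4=-1047/680
back: M3=-58/31−32/93·-1047/680=-114/85
back: M2=63/8−3/16·-114/85=2763/340
back: M1=-9/2−1/3·2763/340=-2451/340
M: M0=0, M1=-2451/340, M2=2763/340, M3=-114/85, M4=-1047/680, M5=0
seg 0: a=2, c=M0/2=0, d=(M1−M0)/(6·1)=-817/680, b=Δ0−h0·(2M0+M1)/6=1497/680
seg 1: a=3, c=M1/2=-2451/680, d=(M2−M1)/(6·2)=869/680, b=Δ1−h1·(2M1+M2)/6=-477/340
seg 2: a=-4, c=M2/2=2763/680, d=(M3−M2)/(6·1)=-1073/680, b=Δ2−h2·(2M2+M3)/6=-33/68
seg 3: a=-2, c=M3/2=-57/85, d=(M4−M3)/(6·2)=-9/544, b=Δ3−h3·(2M3+M4)/6=1977/680
seg 4: a=1, c=M4/2=-1047/1360, d=(M5−M4)/(6·2)=349/2720, b=Δ4−h4·(2M4+M5)/6=9/340
t_q=15/4 → seg 2, τ=3/4; S=-4+-33/68·τ+2763/680·τ²+-1073/680·τ³=-119423/43520

  seg 0: a=2 b=1497/680 c=0 d=-817/680
  seg 1: a=3 b=-477/340 c=-2451/680 d=869/680
  seg 2: a=-4 b=-33/68 c=2763/680 d=-1073/680
  seg 3: a=-2 b=1977/680 c=-57/85 d=-9/544
  seg 4: a=1 b=9/340 c=-1047/1360 d=349/2720
S(15/4) = -119423/43520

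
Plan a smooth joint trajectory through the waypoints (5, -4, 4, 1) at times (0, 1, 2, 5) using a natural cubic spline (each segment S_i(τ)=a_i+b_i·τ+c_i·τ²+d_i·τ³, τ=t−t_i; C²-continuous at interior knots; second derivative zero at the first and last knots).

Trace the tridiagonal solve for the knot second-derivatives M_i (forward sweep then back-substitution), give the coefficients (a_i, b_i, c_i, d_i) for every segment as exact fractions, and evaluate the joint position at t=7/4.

  seg 0: a=5 b=-424/31 c=0 d=145/31
  seg 1: a=-4 b=11/31 c=435/31 d=-198/31
  seg 2: a=4 b=287/31 c=-159/31 d=53/93
S(7/4) = 1453/992

Δ: Δ0=-9, Δ1=8, Δ2=-1
row 1: diag=4, rhs=102; c'=1/4, d'=51/2
row 2: denom=8−1·1/4=31/4; d'=(-54−1·51/2)/(31/4)=-318/31
back: M2=-318/31
back: M1=51/2−1/4·-318/31=870/31
M: M0=0, M1=870/31, M2=-318/31, M3=0
seg 0: a=5, c=M0/2=0, d=(M1−M0)/(6·1)=145/31, b=Δ0−h0·(2M0+M1)/6=-424/31
seg 1: a=-4, c=M1/2=435/31, d=(M2−M1)/(6·1)=-198/31, b=Δ1−h1·(2M1+M2)/6=11/31
seg 2: a=4, c=M2/2=-159/31, d=(M3−M2)/(6·3)=53/93, b=Δ2−h2·(2M2+M3)/6=287/31
t_q=7/4 → seg 1, τ=3/4; S=-4+11/31·τ+435/31·τ²+-198/31·τ³=1453/992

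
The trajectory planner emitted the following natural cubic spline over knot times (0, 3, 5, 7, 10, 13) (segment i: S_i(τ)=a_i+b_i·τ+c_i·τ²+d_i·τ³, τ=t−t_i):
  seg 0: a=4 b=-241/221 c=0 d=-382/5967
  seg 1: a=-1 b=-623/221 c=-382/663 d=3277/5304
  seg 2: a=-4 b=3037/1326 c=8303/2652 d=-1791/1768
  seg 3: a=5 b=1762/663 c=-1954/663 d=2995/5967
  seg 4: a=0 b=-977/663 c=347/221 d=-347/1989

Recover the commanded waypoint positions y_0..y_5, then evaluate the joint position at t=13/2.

y_0=4 y_1=-1 y_2=-4 y_3=5 y_4=0 y_5=5
S(13/2) = 43295/14144

y_0 = S_0(0) = a_0 = 4
y_1 = S_1(0) = a_1 = -1
y_2 = S_2(0) = a_2 = -4
y_3 = S_3(0) = a_3 = 5
y_4 = S_4(0) = a_4 = 0
y_5 = S_4(3) = 5
t_q=13/2 is in segment 2 (τ=3/2); S_2(τ)=43295/14144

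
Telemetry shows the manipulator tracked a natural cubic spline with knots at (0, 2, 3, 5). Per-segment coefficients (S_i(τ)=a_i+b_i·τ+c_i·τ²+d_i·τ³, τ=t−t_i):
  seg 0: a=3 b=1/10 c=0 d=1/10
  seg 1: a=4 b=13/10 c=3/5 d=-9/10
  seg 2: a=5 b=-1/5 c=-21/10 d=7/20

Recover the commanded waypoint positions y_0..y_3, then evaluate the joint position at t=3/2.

y_0=3 y_1=4 y_2=5 y_3=-1
S(3/2) = 279/80

y_0 = S_0(0) = a_0 = 3
y_1 = S_1(0) = a_1 = 4
y_2 = S_2(0) = a_2 = 5
y_3 = S_2(2) = -1
t_q=3/2 is in segment 0 (τ=3/2); S_0(τ)=279/80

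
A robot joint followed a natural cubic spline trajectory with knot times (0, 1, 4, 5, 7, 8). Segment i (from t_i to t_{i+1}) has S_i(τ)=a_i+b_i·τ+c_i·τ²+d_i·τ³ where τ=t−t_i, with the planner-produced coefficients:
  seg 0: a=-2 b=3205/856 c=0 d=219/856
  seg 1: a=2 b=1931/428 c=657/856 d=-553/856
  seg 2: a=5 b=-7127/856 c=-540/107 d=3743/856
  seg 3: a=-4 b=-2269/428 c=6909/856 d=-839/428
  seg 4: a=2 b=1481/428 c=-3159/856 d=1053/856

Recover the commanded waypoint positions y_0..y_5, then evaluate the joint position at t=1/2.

y_0 = S_0(0) = a_0 = -2
y_1 = S_1(0) = a_1 = 2
y_2 = S_2(0) = a_2 = 5
y_3 = S_3(0) = a_3 = -4
y_4 = S_4(0) = a_4 = 2
y_5 = S_4(1) = 3
t_q=1/2 is in segment 0 (τ=1/2); S_0(τ)=-657/6848

y_0=-2 y_1=2 y_2=5 y_3=-4 y_4=2 y_5=3
S(1/2) = -657/6848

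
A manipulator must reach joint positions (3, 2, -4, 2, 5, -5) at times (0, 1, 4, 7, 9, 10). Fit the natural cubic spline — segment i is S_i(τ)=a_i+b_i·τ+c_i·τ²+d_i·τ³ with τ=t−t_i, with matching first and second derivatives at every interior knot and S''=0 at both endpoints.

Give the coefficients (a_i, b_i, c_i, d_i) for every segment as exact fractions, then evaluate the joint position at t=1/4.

Δ: Δ0=-1, Δ1=-2, Δ2=2, Δ3=3/2, Δ4=-10
row 1: diag=8, rhs=-6; c'=3/8, d'=-3/4
row 2: denom=12−3·3/8=87/8; d'=(24−3·-3/4)/(87/8)=70/29
row 3: denom=10−3·8/29=266/29; d'=(-3−3·70/29)/(266/29)=-297/266
row 4: denom=6−2·29/133=740/133; d'=(-69−2·-297/266)/(740/133)=-12
back: M4=-12
back: M3=-297/266−29/133·-12=3/2
back: M2=70/29−8/29·3/2=2
back: M1=-3/4−3/8·2=-3/2
M: M0=0, M1=-3/2, M2=2, M3=3/2, M4=-12, M5=0
seg 0: a=3, c=M0/2=0, d=(M1−M0)/(6·1)=-1/4, b=Δ0−h0·(2M0+M1)/6=-3/4
seg 1: a=2, c=M1/2=-3/4, d=(M2−M1)/(6·3)=7/36, b=Δ1−h1·(2M1+M2)/6=-3/2
seg 2: a=-4, c=M2/2=1, d=(M3−M2)/(6·3)=-1/36, b=Δ2−h2·(2M2+M3)/6=-3/4
seg 3: a=2, c=M3/2=3/4, d=(M4−M3)/(6·2)=-9/8, b=Δ3−h3·(2M3+M4)/6=9/2
seg 4: a=5, c=M4/2=-6, d=(M5−M4)/(6·1)=2, b=Δ4−h4·(2M4+M5)/6=-6
t_q=1/4 → seg 0, τ=1/4; S=3+-3/4·τ+0·τ²+-1/4·τ³=719/256

  seg 0: a=3 b=-3/4 c=0 d=-1/4
  seg 1: a=2 b=-3/2 c=-3/4 d=7/36
  seg 2: a=-4 b=-3/4 c=1 d=-1/36
  seg 3: a=2 b=9/2 c=3/4 d=-9/8
  seg 4: a=5 b=-6 c=-6 d=2
S(1/4) = 719/256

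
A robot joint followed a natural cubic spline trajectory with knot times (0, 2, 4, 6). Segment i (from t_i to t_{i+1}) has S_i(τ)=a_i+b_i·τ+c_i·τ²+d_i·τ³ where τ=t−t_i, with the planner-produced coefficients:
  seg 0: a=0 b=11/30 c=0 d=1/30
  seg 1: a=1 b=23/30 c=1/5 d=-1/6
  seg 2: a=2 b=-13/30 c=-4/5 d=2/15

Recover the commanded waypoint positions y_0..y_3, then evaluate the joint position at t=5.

y_0 = S_0(0) = a_0 = 0
y_1 = S_1(0) = a_1 = 1
y_2 = S_2(0) = a_2 = 2
y_3 = S_2(2) = -1
t_q=5 is in segment 2 (τ=1); S_2(τ)=9/10

y_0=0 y_1=1 y_2=2 y_3=-1
S(5) = 9/10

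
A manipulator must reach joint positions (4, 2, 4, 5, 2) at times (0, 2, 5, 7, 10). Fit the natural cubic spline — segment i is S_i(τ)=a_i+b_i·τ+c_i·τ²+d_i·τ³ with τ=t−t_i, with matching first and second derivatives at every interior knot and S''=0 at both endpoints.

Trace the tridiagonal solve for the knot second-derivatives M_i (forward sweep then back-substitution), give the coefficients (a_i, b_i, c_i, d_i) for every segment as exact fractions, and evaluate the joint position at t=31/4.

  seg 0: a=4 b=-197/145 c=0 d=13/145
  seg 1: a=2 b=-41/145 c=78/145 d=-289/3915
  seg 2: a=4 b=138/145 c=-11/87 d=-173/3480
  seg 3: a=5 b=-131/870 c=-739/1740 d=739/15660
S(31/4) = 173279/37120

Δ: Δ0=-1, Δ1=2/3, Δ2=1/2, Δ3=-1
row 1: diag=10, rhs=10; c'=3/10, d'=1
row 2: denom=10−3·3/10=91/10; d'=(-1−3·1)/(91/10)=-40/91
row 3: denom=10−2·20/91=870/91; d'=(-9−2·-40/91)/(870/91)=-739/870
back: M3=-739/870
back: M2=-40/91−20/91·-739/870=-22/87
back: M1=1−3/10·-22/87=156/145
M: M0=0, M1=156/145, M2=-22/87, M3=-739/870, M4=0
seg 0: a=4, c=M0/2=0, d=(M1−M0)/(6·2)=13/145, b=Δ0−h0·(2M0+M1)/6=-197/145
seg 1: a=2, c=M1/2=78/145, d=(M2−M1)/(6·3)=-289/3915, b=Δ1−h1·(2M1+M2)/6=-41/145
seg 2: a=4, c=M2/2=-11/87, d=(M3−M2)/(6·2)=-173/3480, b=Δ2−h2·(2M2+M3)/6=138/145
seg 3: a=5, c=M3/2=-739/1740, d=(M4−M3)/(6·3)=739/15660, b=Δ3−h3·(2M3+M4)/6=-131/870
t_q=31/4 → seg 3, τ=3/4; S=5+-131/870·τ+-739/1740·τ²+739/15660·τ³=173279/37120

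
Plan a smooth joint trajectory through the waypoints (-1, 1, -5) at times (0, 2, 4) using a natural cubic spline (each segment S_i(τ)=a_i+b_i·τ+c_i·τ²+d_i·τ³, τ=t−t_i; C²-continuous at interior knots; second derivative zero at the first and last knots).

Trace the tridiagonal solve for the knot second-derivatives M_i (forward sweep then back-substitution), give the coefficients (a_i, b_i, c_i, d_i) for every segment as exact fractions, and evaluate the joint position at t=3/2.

Δ: Δ0=1, Δ1=-3
row 1: diag=8, rhs=-24; c'=1/4, d'=-3
back: M1=-3
M: M0=0, M1=-3, M2=0
seg 0: a=-1, c=M0/2=0, d=(M1−M0)/(6·2)=-1/4, b=Δ0−h0·(2M0+M1)/6=2
seg 1: a=1, c=M1/2=-3/2, d=(M2−M1)/(6·2)=1/4, b=Δ1−h1·(2M1+M2)/6=-1
t_q=3/2 → seg 0, τ=3/2; S=-1+2·τ+0·τ²+-1/4·τ³=37/32

  seg 0: a=-1 b=2 c=0 d=-1/4
  seg 1: a=1 b=-1 c=-3/2 d=1/4
S(3/2) = 37/32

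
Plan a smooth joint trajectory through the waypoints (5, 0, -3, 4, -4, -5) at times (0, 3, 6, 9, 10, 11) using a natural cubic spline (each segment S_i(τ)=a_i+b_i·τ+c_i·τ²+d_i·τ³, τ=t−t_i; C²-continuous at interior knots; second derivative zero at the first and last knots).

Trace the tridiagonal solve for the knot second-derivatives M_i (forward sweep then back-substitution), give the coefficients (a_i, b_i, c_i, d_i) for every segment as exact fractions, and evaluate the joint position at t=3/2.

Δ: Δ0=-5/3, Δ1=-1, Δ2=7/3, Δ3=-8, Δ4=-1
row 1: diag=12, rhs=4; c'=1/4, d'=1/3
row 2: denom=12−3·1/4=45/4; d'=(20−3·1/3)/(45/4)=76/45
row 3: denom=8−3·4/15=36/5; d'=(-62−3·76/45)/(36/5)=-503/54
row 4: denom=4−1·5/36=139/36; d'=(42−1·-503/54)/(139/36)=5542/417
back: M4=5542/417
back: M3=-503/54−5/36·5542/417=-4654/417
back: M2=76/45−4/15·-4654/417=5836/1251
back: M1=1/3−1/4·5836/1251=-1042/1251
M: M0=0, M1=-1042/1251, M2=5836/1251, M3=-4654/417, M4=5542/417, M5=0
seg 0: a=5, c=M0/2=0, d=(M1−M0)/(6·3)=-521/11259, b=Δ0−h0·(2M0+M1)/6=-1564/1251
seg 1: a=0, c=M1/2=-521/1251, d=(M2−M1)/(6·3)=3439/11259, b=Δ1−h1·(2M1+M2)/6=-3127/1251
seg 2: a=-3, c=M2/2=2918/1251, d=(M3−M2)/(6·3)=-9899/11259, b=Δ2−h2·(2M2+M3)/6=4064/1251
seg 3: a=4, c=M3/2=-2327/417, d=(M4−M3)/(6·1)=5098/1251, b=Δ3−h3·(2M3+M4)/6=-8125/1251
seg 4: a=-4, c=M4/2=2771/417, d=(M5−M4)/(6·1)=-2771/1251, b=Δ4−h4·(2M4+M5)/6=-6793/1251
t_q=3/2 → seg 0, τ=3/2; S=5+-1564/1251·τ+0·τ²+-521/11259·τ³=3301/1112

  seg 0: a=5 b=-1564/1251 c=0 d=-521/11259
  seg 1: a=0 b=-3127/1251 c=-521/1251 d=3439/11259
  seg 2: a=-3 b=4064/1251 c=2918/1251 d=-9899/11259
  seg 3: a=4 b=-8125/1251 c=-2327/417 d=5098/1251
  seg 4: a=-4 b=-6793/1251 c=2771/417 d=-2771/1251
S(3/2) = 3301/1112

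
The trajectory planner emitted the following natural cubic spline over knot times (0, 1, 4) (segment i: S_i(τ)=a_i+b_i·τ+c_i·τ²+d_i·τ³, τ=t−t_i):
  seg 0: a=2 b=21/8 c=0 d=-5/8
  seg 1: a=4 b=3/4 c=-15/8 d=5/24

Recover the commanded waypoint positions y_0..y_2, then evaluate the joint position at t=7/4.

y_0=2 y_1=4 y_2=-5
S(7/4) = 1841/512

y_0 = S_0(0) = a_0 = 2
y_1 = S_1(0) = a_1 = 4
y_2 = S_1(3) = -5
t_q=7/4 is in segment 1 (τ=3/4); S_1(τ)=1841/512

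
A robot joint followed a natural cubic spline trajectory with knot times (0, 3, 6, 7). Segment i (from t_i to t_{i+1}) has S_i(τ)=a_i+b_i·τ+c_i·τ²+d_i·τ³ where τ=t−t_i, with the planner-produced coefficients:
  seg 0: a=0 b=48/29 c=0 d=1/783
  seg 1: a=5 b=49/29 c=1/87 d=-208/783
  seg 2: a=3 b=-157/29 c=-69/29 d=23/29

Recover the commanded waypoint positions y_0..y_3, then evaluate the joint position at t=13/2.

y_0 = S_0(0) = a_0 = 0
y_1 = S_1(0) = a_1 = 5
y_2 = S_2(0) = a_2 = 3
y_3 = S_2(1) = -4
t_q=13/2 is in segment 2 (τ=1/2); S_2(τ)=-47/232

y_0=0 y_1=5 y_2=3 y_3=-4
S(13/2) = -47/232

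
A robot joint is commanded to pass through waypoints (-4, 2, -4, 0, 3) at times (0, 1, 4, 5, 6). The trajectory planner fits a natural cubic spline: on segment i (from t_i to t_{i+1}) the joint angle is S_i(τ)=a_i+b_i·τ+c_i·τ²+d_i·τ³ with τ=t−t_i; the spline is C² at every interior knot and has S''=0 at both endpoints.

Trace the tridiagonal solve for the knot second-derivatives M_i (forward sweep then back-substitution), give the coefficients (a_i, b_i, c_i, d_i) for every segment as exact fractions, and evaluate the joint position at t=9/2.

Δ: Δ0=6, Δ1=-2, Δ2=4, Δ3=3
row 1: diag=8, rhs=-48; c'=3/8, d'=-6
row 2: denom=8−3·3/8=55/8; d'=(36−3·-6)/(55/8)=432/55
row 3: denom=4−1·8/55=212/55; d'=(-6−1·432/55)/(212/55)=-381/106
back: M3=-381/106
back: M2=432/55−8/55·-381/106=444/53
back: M1=-6−3/8·444/53=-969/106
M: M0=0, M1=-969/106, M2=444/53, M3=-381/106, M4=0
seg 0: a=-4, c=M0/2=0, d=(M1−M0)/(6·1)=-323/212, b=Δ0−h0·(2M0+M1)/6=1595/212
seg 1: a=2, c=M1/2=-969/212, d=(M2−M1)/(6·3)=619/636, b=Δ1−h1·(2M1+M2)/6=313/106
seg 2: a=-4, c=M2/2=222/53, d=(M3−M2)/(6·1)=-423/212, b=Δ2−h2·(2M2+M3)/6=383/212
seg 3: a=0, c=M3/2=-381/212, d=(M4−M3)/(6·1)=127/212, b=Δ3−h3·(2M3+M4)/6=445/106
t_q=9/2 → seg 2, τ=1/2; S=-4+383/212·τ+222/53·τ²+-423/212·τ³=-3899/1696

  seg 0: a=-4 b=1595/212 c=0 d=-323/212
  seg 1: a=2 b=313/106 c=-969/212 d=619/636
  seg 2: a=-4 b=383/212 c=222/53 d=-423/212
  seg 3: a=0 b=445/106 c=-381/212 d=127/212
S(9/2) = -3899/1696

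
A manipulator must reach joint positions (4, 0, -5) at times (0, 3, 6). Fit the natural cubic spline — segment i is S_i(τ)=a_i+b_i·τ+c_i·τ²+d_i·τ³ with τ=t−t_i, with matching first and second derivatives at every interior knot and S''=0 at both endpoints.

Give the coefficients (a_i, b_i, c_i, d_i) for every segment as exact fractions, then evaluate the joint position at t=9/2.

  seg 0: a=4 b=-5/4 c=0 d=-1/108
  seg 1: a=0 b=-3/2 c=-1/12 d=1/108
S(9/2) = -77/32

Δ: Δ0=-4/3, Δ1=-5/3
row 1: diag=12, rhs=-2; c'=1/4, d'=-1/6
back: M1=-1/6
M: M0=0, M1=-1/6, M2=0
seg 0: a=4, c=M0/2=0, d=(M1−M0)/(6·3)=-1/108, b=Δ0−h0·(2M0+M1)/6=-5/4
seg 1: a=0, c=M1/2=-1/12, d=(M2−M1)/(6·3)=1/108, b=Δ1−h1·(2M1+M2)/6=-3/2
t_q=9/2 → seg 1, τ=3/2; S=0+-3/2·τ+-1/12·τ²+1/108·τ³=-77/32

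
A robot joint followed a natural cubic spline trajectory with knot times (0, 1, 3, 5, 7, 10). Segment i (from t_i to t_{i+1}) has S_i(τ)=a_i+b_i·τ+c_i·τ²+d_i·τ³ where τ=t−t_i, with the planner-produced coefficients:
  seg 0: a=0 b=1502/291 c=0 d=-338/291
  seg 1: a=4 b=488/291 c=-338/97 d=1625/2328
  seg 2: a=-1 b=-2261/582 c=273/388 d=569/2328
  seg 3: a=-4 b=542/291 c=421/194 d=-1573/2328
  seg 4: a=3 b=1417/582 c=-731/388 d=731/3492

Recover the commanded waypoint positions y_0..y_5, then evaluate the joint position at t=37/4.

y_0 = S_0(0) = a_0 = 0
y_1 = S_1(0) = a_1 = 4
y_2 = S_2(0) = a_2 = -1
y_3 = S_3(0) = a_3 = -4
y_4 = S_4(0) = a_4 = 3
y_5 = S_4(3) = -1
t_q=37/4 is in segment 4 (τ=9/4); S_4(τ)=32895/24832

y_0=0 y_1=4 y_2=-1 y_3=-4 y_4=3 y_5=-1
S(37/4) = 32895/24832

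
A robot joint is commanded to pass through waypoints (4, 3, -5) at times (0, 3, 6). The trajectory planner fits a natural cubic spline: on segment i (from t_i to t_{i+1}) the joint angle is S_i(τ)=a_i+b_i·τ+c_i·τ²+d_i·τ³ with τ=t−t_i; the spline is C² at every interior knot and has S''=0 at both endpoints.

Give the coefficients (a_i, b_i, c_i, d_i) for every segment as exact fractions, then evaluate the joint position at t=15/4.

Δ: Δ0=-1/3, Δ1=-8/3
row 1: diag=12, rhs=-14; c'=1/4, d'=-7/6
back: M1=-7/6
M: M0=0, M1=-7/6, M2=0
seg 0: a=4, c=M0/2=0, d=(M1−M0)/(6·3)=-7/108, b=Δ0−h0·(2M0+M1)/6=1/4
seg 1: a=3, c=M1/2=-7/12, d=(M2−M1)/(6·3)=7/108, b=Δ1−h1·(2M1+M2)/6=-3/2
t_q=15/4 → seg 1, τ=3/4; S=3+-3/2·τ+-7/12·τ²+7/108·τ³=403/256

  seg 0: a=4 b=1/4 c=0 d=-7/108
  seg 1: a=3 b=-3/2 c=-7/12 d=7/108
S(15/4) = 403/256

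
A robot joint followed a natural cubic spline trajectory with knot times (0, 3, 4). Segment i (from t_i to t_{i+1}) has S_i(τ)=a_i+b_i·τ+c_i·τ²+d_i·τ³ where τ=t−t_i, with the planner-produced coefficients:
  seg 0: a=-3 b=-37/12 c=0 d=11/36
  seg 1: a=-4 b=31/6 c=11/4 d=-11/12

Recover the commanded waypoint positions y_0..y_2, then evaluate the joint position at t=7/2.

y_0=-3 y_1=-4 y_2=3
S(7/2) = -27/32

y_0 = S_0(0) = a_0 = -3
y_1 = S_1(0) = a_1 = -4
y_2 = S_1(1) = 3
t_q=7/2 is in segment 1 (τ=1/2); S_1(τ)=-27/32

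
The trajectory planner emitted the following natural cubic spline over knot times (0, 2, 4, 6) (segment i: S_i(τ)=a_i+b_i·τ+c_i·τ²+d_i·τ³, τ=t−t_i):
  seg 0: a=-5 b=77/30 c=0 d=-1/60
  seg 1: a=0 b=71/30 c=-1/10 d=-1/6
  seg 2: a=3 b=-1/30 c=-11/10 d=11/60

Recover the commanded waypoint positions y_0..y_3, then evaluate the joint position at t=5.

y_0=-5 y_1=0 y_2=3 y_3=0
S(5) = 41/20

y_0 = S_0(0) = a_0 = -5
y_1 = S_1(0) = a_1 = 0
y_2 = S_2(0) = a_2 = 3
y_3 = S_2(2) = 0
t_q=5 is in segment 2 (τ=1); S_2(τ)=41/20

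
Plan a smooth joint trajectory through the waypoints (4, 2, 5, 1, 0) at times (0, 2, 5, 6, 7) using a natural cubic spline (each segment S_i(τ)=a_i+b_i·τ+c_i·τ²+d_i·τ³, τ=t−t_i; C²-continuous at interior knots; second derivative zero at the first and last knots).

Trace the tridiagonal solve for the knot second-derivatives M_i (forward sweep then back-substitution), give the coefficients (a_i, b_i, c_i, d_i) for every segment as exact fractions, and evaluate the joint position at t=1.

Δ: Δ0=-1, Δ1=1, Δ2=-4, Δ3=-1
row 1: diag=10, rhs=12; c'=3/10, d'=6/5
row 2: denom=8−3·3/10=71/10; d'=(-30−3·6/5)/(71/10)=-336/71
row 3: denom=4−1·10/71=274/71; d'=(18−1·-336/71)/(274/71)=807/137
back: M3=807/137
back: M2=-336/71−10/71·807/137=-762/137
back: M1=6/5−3/10·-762/137=393/137
M: M0=0, M1=393/137, M2=-762/137, M3=807/137, M4=0
seg 0: a=4, c=M0/2=0, d=(M1−M0)/(6·2)=131/548, b=Δ0−h0·(2M0+M1)/6=-268/137
seg 1: a=2, c=M1/2=393/274, d=(M2−M1)/(6·3)=-385/822, b=Δ1−h1·(2M1+M2)/6=125/137
seg 2: a=5, c=M2/2=-381/137, d=(M3−M2)/(6·1)=523/274, b=Δ2−h2·(2M2+M3)/6=-857/274
seg 3: a=1, c=M3/2=807/274, d=(M4−M3)/(6·1)=-269/274, b=Δ3−h3·(2M3+M4)/6=-406/137
t_q=1 → seg 0, τ=1; S=4+-268/137·τ+0·τ²+131/548·τ³=1251/548

  seg 0: a=4 b=-268/137 c=0 d=131/548
  seg 1: a=2 b=125/137 c=393/274 d=-385/822
  seg 2: a=5 b=-857/274 c=-381/137 d=523/274
  seg 3: a=1 b=-406/137 c=807/274 d=-269/274
S(1) = 1251/548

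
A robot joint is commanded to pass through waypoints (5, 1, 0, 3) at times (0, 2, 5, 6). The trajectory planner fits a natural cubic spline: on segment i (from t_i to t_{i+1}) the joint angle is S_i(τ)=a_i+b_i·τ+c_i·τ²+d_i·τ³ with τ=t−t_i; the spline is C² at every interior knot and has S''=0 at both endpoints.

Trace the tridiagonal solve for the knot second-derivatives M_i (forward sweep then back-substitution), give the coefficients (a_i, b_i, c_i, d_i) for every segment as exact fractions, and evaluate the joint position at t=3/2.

Δ: Δ0=-2, Δ1=-1/3, Δ2=3
row 1: diag=10, rhs=10; c'=3/10, d'=1
row 2: denom=8−3·3/10=71/10; d'=(20−3·1)/(71/10)=170/71
back: M2=170/71
back: M1=1−3/10·170/71=20/71
M: M0=0, M1=20/71, M2=170/71, M3=0
seg 0: a=5, c=M0/2=0, d=(M1−M0)/(6·2)=5/213, b=Δ0−h0·(2M0+M1)/6=-446/213
seg 1: a=1, c=M1/2=10/71, d=(M2−M1)/(6·3)=25/213, b=Δ1−h1·(2M1+M2)/6=-386/213
seg 2: a=0, c=M2/2=85/71, d=(M3−M2)/(6·1)=-85/213, b=Δ2−h2·(2M2+M3)/6=469/213
t_q=3/2 → seg 0, τ=3/2; S=5+-446/213·τ+0·τ²+5/213·τ³=1101/568

  seg 0: a=5 b=-446/213 c=0 d=5/213
  seg 1: a=1 b=-386/213 c=10/71 d=25/213
  seg 2: a=0 b=469/213 c=85/71 d=-85/213
S(3/2) = 1101/568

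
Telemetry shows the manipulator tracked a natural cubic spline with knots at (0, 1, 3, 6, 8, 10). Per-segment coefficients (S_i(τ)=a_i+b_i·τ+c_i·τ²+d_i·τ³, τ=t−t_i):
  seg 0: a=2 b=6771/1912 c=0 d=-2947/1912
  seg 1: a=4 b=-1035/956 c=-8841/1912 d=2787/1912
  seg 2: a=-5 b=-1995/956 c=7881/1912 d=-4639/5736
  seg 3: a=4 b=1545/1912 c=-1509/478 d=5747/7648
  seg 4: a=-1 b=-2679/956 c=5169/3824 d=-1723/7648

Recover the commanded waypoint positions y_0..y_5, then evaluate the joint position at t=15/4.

y_0=2 y_1=4 y_2=-5 y_3=4 y_4=-1 y_5=-3
S(15/4) = -561395/122368

y_0 = S_0(0) = a_0 = 2
y_1 = S_1(0) = a_1 = 4
y_2 = S_2(0) = a_2 = -5
y_3 = S_3(0) = a_3 = 4
y_4 = S_4(0) = a_4 = -1
y_5 = S_4(2) = -3
t_q=15/4 is in segment 2 (τ=3/4); S_2(τ)=-561395/122368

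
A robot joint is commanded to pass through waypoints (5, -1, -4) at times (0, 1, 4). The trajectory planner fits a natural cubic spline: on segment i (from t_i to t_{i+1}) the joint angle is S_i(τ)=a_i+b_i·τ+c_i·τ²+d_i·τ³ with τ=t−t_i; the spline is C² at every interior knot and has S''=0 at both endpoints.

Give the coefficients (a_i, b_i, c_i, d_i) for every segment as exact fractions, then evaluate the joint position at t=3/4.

Δ: Δ0=-6, Δ1=-1
row 1: diag=8, rhs=30; c'=3/8, d'=15/4
back: M1=15/4
M: M0=0, M1=15/4, M2=0
seg 0: a=5, c=M0/2=0, d=(M1−M0)/(6·1)=5/8, b=Δ0−h0·(2M0+M1)/6=-53/8
seg 1: a=-1, c=M1/2=15/8, d=(M2−M1)/(6·3)=-5/24, b=Δ1−h1·(2M1+M2)/6=-19/4
t_q=3/4 → seg 0, τ=3/4; S=5+-53/8·τ+0·τ²+5/8·τ³=151/512

  seg 0: a=5 b=-53/8 c=0 d=5/8
  seg 1: a=-1 b=-19/4 c=15/8 d=-5/24
S(3/4) = 151/512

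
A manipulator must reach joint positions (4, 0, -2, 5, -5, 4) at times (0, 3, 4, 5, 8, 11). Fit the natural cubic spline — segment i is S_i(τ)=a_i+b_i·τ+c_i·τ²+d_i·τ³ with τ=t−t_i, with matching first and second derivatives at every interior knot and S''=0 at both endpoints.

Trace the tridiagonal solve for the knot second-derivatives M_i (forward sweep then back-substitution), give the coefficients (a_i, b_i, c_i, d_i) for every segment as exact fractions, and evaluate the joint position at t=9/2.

  seg 0: a=4 b=-2/289 c=0 d=-1150/7803
  seg 1: a=0 b=-1152/289 c=-1150/867 d=2872/867
  seg 2: a=-2 b=2860/867 c=7466/867 d=-1419/289
  seg 3: a=5 b=5021/867 c=-5305/867 d=2668/2601
  seg 4: a=-5 b=-2797/867 c=2699/867 d=-2699/7803
S(9/2) = 8243/6936

Δ: Δ0=-4/3, Δ1=-2, Δ2=7, Δ3=-10/3, Δ4=3
row 1: diag=8, rhs=-4; c'=1/8, d'=-1/2
row 2: denom=4−1·1/8=31/8; d'=(54−1·-1/2)/(31/8)=436/31
row 3: denom=8−1·8/31=240/31; d'=(-62−1·436/31)/(240/31)=-393/40
row 4: denom=12−3·31/80=867/80; d'=(38−3·-393/40)/(867/80)=5398/867
back: M4=5398/867
back: M3=-393/40−31/80·5398/867=-10610/867
back: M2=436/31−8/31·-10610/867=14932/867
back: M1=-1/2−1/8·14932/867=-2300/867
M: M0=0, M1=-2300/867, M2=14932/867, M3=-10610/867, M4=5398/867, M5=0
seg 0: a=4, c=M0/2=0, d=(M1−M0)/(6·3)=-1150/7803, b=Δ0−h0·(2M0+M1)/6=-2/289
seg 1: a=0, c=M1/2=-1150/867, d=(M2−M1)/(6·1)=2872/867, b=Δ1−h1·(2M1+M2)/6=-1152/289
seg 2: a=-2, c=M2/2=7466/867, d=(M3−M2)/(6·1)=-1419/289, b=Δ2−h2·(2M2+M3)/6=2860/867
seg 3: a=5, c=M3/2=-5305/867, d=(M4−M3)/(6·3)=2668/2601, b=Δ3−h3·(2M3+M4)/6=5021/867
seg 4: a=-5, c=M4/2=2699/867, d=(M5−M4)/(6·3)=-2699/7803, b=Δ4−h4·(2M4+M5)/6=-2797/867
t_q=9/2 → seg 2, τ=1/2; S=-2+2860/867·τ+7466/867·τ²+-1419/289·τ³=8243/6936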